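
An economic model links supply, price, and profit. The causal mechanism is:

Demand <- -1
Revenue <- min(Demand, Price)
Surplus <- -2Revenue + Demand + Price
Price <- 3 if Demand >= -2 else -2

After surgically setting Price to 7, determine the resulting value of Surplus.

Under do(Price=7), the mechanism Price <- 3 if Demand >= -2 else -2 is discarded; Price is fixed at 7.
Revenue = min(Demand, Price)  [with Demand=-1, Price=7]  = -1
Surplus = -2Revenue + Demand + Price  [with Revenue=-1, Demand=-1, Price=7]  = 8

8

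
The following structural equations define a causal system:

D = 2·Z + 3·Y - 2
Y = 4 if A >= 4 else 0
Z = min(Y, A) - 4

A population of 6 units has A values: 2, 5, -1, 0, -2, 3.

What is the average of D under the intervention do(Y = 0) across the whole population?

-11

The intervention sets Y=0 in all 6 units regardless of A. Recomputing D per unit gives -10, -10, -12, -10, -14, -10; average -11.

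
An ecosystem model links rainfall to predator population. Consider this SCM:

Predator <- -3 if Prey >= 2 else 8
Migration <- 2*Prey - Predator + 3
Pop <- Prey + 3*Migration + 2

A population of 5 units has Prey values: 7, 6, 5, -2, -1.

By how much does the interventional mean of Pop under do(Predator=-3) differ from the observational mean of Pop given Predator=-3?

Under do(Predator=-3), Predator's equation is replaced by Predator=-3 for every unit. Per-unit Pop: 69, 62, 55, 6, 13. Mean = 41.
Conditioning on Predator=-3 selects the 3 unit(s) with Prey ∈ {7, 6, 5}. Their Pop values: 69, 62, 55. Mean = 62.
Difference = 41 − 62 = -21.

-21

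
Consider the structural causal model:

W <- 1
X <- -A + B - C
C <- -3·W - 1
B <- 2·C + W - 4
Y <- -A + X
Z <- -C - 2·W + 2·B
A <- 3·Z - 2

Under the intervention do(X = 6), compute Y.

Intervening sets X = 6 and removes its equation (X <- -A + B - C).
C = -3·W - 1  [with W=1]  = -4
B = 2·C + W - 4  [with C=-4, W=1]  = -11
Z = -C - 2·W + 2·B  [with C=-4, W=1, B=-11]  = -20
A = 3·Z - 2  [with Z=-20]  = -62
Y = -A + X  [with A=-62, X=6]  = 68

68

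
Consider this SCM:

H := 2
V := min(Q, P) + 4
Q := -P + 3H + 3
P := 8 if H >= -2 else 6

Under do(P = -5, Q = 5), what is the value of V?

-1

Setting P = -5, Q = 5 by intervention discards those variables' equations.
V = min(Q, P) + 4  [with Q=5, P=-5]  = -1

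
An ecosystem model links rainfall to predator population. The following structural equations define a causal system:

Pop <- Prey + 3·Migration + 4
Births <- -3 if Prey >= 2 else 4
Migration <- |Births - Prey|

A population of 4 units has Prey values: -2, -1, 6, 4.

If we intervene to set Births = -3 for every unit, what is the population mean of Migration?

do(Births=-3) breaks Births's dependence on Prey. With Births=-3 fixed, Migration across the units is 1, 2, 9, 7, mean 4.75.

4.75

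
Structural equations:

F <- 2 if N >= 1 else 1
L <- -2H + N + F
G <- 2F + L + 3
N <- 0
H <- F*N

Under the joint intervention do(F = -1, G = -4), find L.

-1

The joint intervention fixes F = -1, G = -4, removing each variable's own equation.
H = F*N  [with F=-1, N=0]  = 0
L = -2H + N + F  [with H=0, N=0, F=-1]  = -1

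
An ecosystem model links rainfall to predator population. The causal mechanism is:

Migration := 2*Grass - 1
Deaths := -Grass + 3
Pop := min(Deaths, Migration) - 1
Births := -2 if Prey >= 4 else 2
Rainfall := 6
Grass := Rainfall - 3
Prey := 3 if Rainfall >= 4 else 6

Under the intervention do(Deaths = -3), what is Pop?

-4

Under do(Deaths=-3), the mechanism Deaths := -Grass + 3 is discarded; Deaths is fixed at -3.
Grass = Rainfall - 3  [with Rainfall=6]  = 3
Migration = 2*Grass - 1  [with Grass=3]  = 5
Pop = min(Deaths, Migration) - 1  [with Deaths=-3, Migration=5]  = -4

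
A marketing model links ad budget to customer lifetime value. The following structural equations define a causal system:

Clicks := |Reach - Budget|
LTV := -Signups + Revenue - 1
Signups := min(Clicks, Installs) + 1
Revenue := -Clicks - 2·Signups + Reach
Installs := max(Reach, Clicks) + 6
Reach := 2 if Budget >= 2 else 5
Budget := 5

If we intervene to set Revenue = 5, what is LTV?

0

Intervening sets Revenue = 5 and removes its equation (Revenue := -Clicks - 2·Signups + Reach).
Reach = 2 if Budget >= 2 else 5  [with Budget=5]  = 2
Clicks = |Reach - Budget|  [with Reach=2, Budget=5]  = 3
Installs = max(Reach, Clicks) + 6  [with Reach=2, Clicks=3]  = 9
Signups = min(Clicks, Installs) + 1  [with Clicks=3, Installs=9]  = 4
LTV = -Signups + Revenue - 1  [with Signups=4, Revenue=5]  = 0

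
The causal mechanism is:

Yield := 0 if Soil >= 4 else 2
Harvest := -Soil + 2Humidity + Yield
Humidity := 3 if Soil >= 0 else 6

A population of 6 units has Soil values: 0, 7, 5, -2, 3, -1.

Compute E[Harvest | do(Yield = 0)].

6

do(Yield=0) breaks Yield's dependence on Soil. With Yield=0 fixed, Harvest across the units is 6, -1, 1, 14, 3, 13, mean 6.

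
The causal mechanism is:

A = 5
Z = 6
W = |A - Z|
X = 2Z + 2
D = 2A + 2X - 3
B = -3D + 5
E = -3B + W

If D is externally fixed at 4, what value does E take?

Under do(D=4), the mechanism D = 2A + 2X - 3 is discarded; D is fixed at 4.
W = |A - Z|  [with A=5, Z=6]  = 1
B = -3D + 5  [with D=4]  = -7
E = -3B + W  [with B=-7, W=1]  = 22

22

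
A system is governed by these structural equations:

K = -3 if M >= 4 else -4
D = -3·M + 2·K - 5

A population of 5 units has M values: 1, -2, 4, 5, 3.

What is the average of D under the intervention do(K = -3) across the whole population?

-17.6

Every unit gets K=-3 under the intervention. D values become -14, -5, -23, -26, -20; E[D|do(K=-3)] = -17.6.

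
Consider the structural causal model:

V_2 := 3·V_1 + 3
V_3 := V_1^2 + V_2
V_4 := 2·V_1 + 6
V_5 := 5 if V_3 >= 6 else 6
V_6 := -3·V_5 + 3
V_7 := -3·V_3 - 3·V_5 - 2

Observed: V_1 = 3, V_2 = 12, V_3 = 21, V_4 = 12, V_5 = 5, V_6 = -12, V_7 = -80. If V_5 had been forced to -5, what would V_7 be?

-50

Under do(V_5=-5), the mechanism V_5 := 5 if V_3 >= 6 else 6 is discarded; V_5 is fixed at -5.
V_2 = 3·V_1 + 3  [with V_1=3]  = 12
V_3 = V_1^2 + V_2  [with V_1=3, V_2=12]  = 21
V_7 = -3·V_3 - 3·V_5 - 2  [with V_3=21, V_5=-5]  = -50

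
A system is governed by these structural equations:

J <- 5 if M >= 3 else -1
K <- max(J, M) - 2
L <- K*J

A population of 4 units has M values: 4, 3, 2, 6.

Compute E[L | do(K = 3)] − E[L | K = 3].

The intervention sets K=3 in all 4 units regardless of M. Recomputing L per unit gives 15, 15, -3, 15; average 10.5.
Observing K=3 restricts to units where K's equation naturally yields 3: M ∈ {4, 3}. In that subpopulation L = 15, 15, mean 15.
Difference = 10.5 − 15 = -4.5.

-4.5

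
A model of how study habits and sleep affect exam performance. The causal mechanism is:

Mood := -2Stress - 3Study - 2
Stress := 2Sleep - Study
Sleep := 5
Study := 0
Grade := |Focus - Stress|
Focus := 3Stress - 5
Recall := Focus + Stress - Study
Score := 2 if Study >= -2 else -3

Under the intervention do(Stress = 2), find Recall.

The intervention breaks the incoming arrows to Stress: Stress := 2Sleep - Study no longer applies, and Stress = 2.
Focus = 3Stress - 5  [with Stress=2]  = 1
Recall = Focus + Stress - Study  [with Focus=1, Stress=2, Study=0]  = 3

3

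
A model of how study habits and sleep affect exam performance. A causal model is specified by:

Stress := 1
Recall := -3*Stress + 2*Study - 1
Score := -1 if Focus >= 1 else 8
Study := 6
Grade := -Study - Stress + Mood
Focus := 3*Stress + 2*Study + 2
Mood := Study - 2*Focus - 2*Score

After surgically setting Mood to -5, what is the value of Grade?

Under do(Mood=-5), the mechanism Mood := Study - 2*Focus - 2*Score is discarded; Mood is fixed at -5.
Grade = -Study - Stress + Mood  [with Study=6, Stress=1, Mood=-5]  = -12

-12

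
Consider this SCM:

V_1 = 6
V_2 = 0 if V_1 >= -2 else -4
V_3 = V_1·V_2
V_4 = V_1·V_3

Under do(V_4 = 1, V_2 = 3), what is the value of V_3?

18

Setting V_4 = 1, V_2 = 3 by intervention discards those variables' equations.
V_3 = V_1·V_2  [with V_1=6, V_2=3]  = 18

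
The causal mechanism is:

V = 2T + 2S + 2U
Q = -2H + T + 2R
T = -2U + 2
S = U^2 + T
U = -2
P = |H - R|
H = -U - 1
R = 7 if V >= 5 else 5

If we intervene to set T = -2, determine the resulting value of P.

do(T=-2) replaces the equation T = -2U + 2 with the constant T = -2.
S = U^2 + T  [with U=-2, T=-2]  = 2
V = 2T + 2S + 2U  [with T=-2, S=2, U=-2]  = -4
R = 7 if V >= 5 else 5  [with V=-4]  = 5
H = -U - 1  [with U=-2]  = 1
P = |H - R|  [with H=1, R=5]  = 4

4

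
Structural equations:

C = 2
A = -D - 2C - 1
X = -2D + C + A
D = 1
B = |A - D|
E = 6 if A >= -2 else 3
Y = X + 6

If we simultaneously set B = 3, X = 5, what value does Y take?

Setting B = 3, X = 5 by intervention discards those variables' equations.
Y = X + 6  [with X=5]  = 11

11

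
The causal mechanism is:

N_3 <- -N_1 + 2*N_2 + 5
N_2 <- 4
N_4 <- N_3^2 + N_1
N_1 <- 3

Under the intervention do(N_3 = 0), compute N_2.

Under do(N_3=0), the mechanism N_3 <- -N_1 + 2*N_2 + 5 is discarded; N_3 is fixed at 0.
Since N_2 is not a descendant of the intervened variable, it is unaffected.

4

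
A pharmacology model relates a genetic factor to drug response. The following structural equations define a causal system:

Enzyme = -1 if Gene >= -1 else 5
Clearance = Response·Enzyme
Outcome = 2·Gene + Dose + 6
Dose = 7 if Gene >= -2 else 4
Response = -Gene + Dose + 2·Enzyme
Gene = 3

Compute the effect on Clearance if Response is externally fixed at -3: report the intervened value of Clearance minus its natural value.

Intervening sets Response = -3 and removes its equation (Response = -Gene + Dose + 2·Enzyme).
Enzyme = -1 if Gene >= -1 else 5  [with Gene=3]  = -1
Clearance = Response·Enzyme  [with Response=-3, Enzyme=-1]  = 3
Without intervention: Dose = 7 if Gene >= -2 else 4  [with Gene=3]  = 7; Enzyme = -1 if Gene >= -1 else 5  [with Gene=3]  = -1; Response = -Gene + Dose + 2·Enzyme  [with Gene=3, Dose=7, Enzyme=-1]  = 2; Clearance = Response·Enzyme  [with Response=2, Enzyme=-1]  = -2.
Change = 3 − (-2) = 5.

5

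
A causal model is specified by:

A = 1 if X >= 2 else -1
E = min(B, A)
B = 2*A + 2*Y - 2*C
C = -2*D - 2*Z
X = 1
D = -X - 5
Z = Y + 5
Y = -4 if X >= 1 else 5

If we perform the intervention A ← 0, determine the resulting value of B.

The intervention breaks the incoming arrows to A: A = 1 if X >= 2 else -1 no longer applies, and A = 0.
Y = -4 if X >= 1 else 5  [with X=1]  = -4
Z = Y + 5  [with Y=-4]  = 1
D = -X - 5  [with X=1]  = -6
C = -2*D - 2*Z  [with D=-6, Z=1]  = 10
B = 2*A + 2*Y - 2*C  [with A=0, Y=-4, C=10]  = -28

-28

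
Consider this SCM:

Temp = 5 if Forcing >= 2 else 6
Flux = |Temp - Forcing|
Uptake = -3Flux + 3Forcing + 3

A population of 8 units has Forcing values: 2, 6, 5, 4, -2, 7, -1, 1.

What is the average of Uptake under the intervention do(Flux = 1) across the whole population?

8.25

The intervention sets Flux=1 in all 8 units regardless of Forcing. Recomputing Uptake per unit gives 6, 18, 15, 12, -6, 21, -3, 3; average 8.25.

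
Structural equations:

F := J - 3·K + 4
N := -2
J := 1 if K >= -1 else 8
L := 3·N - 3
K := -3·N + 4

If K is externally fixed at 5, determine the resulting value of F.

-10

do(K=5) replaces the equation K := -3·N + 4 with the constant K = 5.
J = 1 if K >= -1 else 8  [with K=5]  = 1
F = J - 3·K + 4  [with J=1, K=5]  = -10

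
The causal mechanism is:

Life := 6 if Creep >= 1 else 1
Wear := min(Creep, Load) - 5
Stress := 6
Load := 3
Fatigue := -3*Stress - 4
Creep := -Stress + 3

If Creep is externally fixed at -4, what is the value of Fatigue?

do(Creep=-4) replaces the equation Creep := -Stress + 3 with the constant Creep = -4.
Fatigue is not downstream of the intervention, so its value is determined by the original equations.
Fatigue = -3*Stress - 4  [with Stress=6]  = -22

-22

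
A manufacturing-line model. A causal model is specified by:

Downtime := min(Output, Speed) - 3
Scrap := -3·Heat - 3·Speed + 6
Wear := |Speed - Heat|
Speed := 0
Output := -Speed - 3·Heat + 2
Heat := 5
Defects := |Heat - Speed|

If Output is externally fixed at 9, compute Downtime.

-3

Intervening sets Output = 9 and removes its equation (Output := -Speed - 3·Heat + 2).
Downtime = min(Output, Speed) - 3  [with Output=9, Speed=0]  = -3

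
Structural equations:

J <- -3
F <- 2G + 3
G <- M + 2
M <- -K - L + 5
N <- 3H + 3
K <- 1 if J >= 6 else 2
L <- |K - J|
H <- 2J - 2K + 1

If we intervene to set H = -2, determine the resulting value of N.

-3

do(H=-2) replaces the equation H <- 2J - 2K + 1 with the constant H = -2.
N = 3H + 3  [with H=-2]  = -3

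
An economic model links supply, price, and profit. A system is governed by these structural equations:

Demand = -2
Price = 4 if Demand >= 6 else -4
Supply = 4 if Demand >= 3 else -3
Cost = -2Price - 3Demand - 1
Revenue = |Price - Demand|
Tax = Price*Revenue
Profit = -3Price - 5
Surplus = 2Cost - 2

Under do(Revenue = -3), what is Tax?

12

The intervention breaks the incoming arrows to Revenue: Revenue = |Price - Demand| no longer applies, and Revenue = -3.
Price = 4 if Demand >= 6 else -4  [with Demand=-2]  = -4
Tax = Price*Revenue  [with Price=-4, Revenue=-3]  = 12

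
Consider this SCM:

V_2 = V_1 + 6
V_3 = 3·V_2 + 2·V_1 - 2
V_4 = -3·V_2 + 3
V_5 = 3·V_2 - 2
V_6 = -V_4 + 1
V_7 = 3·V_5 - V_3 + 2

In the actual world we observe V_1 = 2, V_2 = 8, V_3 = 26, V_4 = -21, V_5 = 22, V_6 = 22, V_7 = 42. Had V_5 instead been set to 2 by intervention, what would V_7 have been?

-18

Under do(V_5=2), the mechanism V_5 = 3·V_2 - 2 is discarded; V_5 is fixed at 2.
V_2 = V_1 + 6  [with V_1=2]  = 8
V_3 = 3·V_2 + 2·V_1 - 2  [with V_2=8, V_1=2]  = 26
V_7 = 3·V_5 - V_3 + 2  [with V_5=2, V_3=26]  = -18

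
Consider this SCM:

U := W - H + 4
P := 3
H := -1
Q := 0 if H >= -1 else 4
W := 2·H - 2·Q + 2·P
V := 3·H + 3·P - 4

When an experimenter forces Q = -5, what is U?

19

do(Q=-5) replaces the equation Q := 0 if H >= -1 else 4 with the constant Q = -5.
W = 2·H - 2·Q + 2·P  [with H=-1, Q=-5, P=3]  = 14
U = W - H + 4  [with W=14, H=-1]  = 19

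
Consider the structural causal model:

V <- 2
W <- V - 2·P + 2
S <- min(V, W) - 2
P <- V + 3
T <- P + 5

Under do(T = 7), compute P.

The intervention breaks the incoming arrows to T: T <- P + 5 no longer applies, and T = 7.
Since P is not a descendant of the intervened variable, it is unaffected.
P = V + 3  [with V=2]  = 5

5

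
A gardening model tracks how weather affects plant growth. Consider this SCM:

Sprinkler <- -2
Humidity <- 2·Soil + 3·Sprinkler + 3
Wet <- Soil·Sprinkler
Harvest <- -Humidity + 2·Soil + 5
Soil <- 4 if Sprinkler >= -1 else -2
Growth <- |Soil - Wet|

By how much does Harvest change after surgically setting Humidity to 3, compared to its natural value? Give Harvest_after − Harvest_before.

-10

The intervention breaks the incoming arrows to Humidity: Humidity <- 2·Soil + 3·Sprinkler + 3 no longer applies, and Humidity = 3.
Soil = 4 if Sprinkler >= -1 else -2  [with Sprinkler=-2]  = -2
Harvest = -Humidity + 2·Soil + 5  [with Humidity=3, Soil=-2]  = -2
Without intervention: Soil = 4 if Sprinkler >= -1 else -2  [with Sprinkler=-2]  = -2; Humidity = 2·Soil + 3·Sprinkler + 3  [with Soil=-2, Sprinkler=-2]  = -7; Harvest = -Humidity + 2·Soil + 5  [with Humidity=-7, Soil=-2]  = 8.
Change = -2 − 8 = -10.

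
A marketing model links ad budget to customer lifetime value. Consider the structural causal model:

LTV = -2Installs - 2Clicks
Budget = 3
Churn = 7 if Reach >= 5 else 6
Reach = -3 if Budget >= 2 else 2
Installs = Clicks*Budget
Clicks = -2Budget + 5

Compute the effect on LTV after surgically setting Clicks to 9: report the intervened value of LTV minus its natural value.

-80

The intervention breaks the incoming arrows to Clicks: Clicks = -2Budget + 5 no longer applies, and Clicks = 9.
Installs = Clicks*Budget  [with Clicks=9, Budget=3]  = 27
LTV = -2Installs - 2Clicks  [with Installs=27, Clicks=9]  = -72
Without intervention: Clicks = -2Budget + 5  [with Budget=3]  = -1; Installs = Clicks*Budget  [with Clicks=-1, Budget=3]  = -3; LTV = -2Installs - 2Clicks  [with Installs=-3, Clicks=-1]  = 8.
Change = -72 − 8 = -80.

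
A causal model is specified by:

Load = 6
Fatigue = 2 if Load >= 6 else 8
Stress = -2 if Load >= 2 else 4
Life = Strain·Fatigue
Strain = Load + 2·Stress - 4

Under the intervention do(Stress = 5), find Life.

24

do(Stress=5) replaces the equation Stress = -2 if Load >= 2 else 4 with the constant Stress = 5.
Strain = Load + 2·Stress - 4  [with Load=6, Stress=5]  = 12
Fatigue = 2 if Load >= 6 else 8  [with Load=6]  = 2
Life = Strain·Fatigue  [with Strain=12, Fatigue=2]  = 24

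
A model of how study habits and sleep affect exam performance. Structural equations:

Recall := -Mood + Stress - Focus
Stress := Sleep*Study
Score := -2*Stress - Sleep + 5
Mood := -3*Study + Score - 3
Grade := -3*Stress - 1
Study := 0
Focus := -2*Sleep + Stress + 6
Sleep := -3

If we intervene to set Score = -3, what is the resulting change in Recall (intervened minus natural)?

Under do(Score=-3), the mechanism Score := -2*Stress - Sleep + 5 is discarded; Score is fixed at -3.
Stress = Sleep*Study  [with Sleep=-3, Study=0]  = 0
Focus = -2*Sleep + Stress + 6  [with Sleep=-3, Stress=0]  = 12
Mood = -3*Study + Score - 3  [with Study=0, Score=-3]  = -6
Recall = -Mood + Stress - Focus  [with Mood=-6, Stress=0, Focus=12]  = -6
Without intervention: Stress = Sleep*Study  [with Sleep=-3, Study=0]  = 0; Focus = -2*Sleep + Stress + 6  [with Sleep=-3, Stress=0]  = 12; Score = -2*Stress - Sleep + 5  [with Stress=0, Sleep=-3]  = 8; Mood = -3*Study + Score - 3  [with Study=0, Score=8]  = 5; Recall = -Mood + Stress - Focus  [with Mood=5, Stress=0, Focus=12]  = -17.
Change = -6 − (-17) = 11.

11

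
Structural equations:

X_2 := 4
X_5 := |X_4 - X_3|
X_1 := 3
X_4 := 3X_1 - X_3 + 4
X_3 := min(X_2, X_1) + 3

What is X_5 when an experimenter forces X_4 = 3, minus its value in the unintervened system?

2

Intervening sets X_4 = 3 and removes its equation (X_4 := 3X_1 - X_3 + 4).
X_3 = min(X_2, X_1) + 3  [with X_2=4, X_1=3]  = 6
X_5 = |X_4 - X_3|  [with X_4=3, X_3=6]  = 3
Without intervention: X_3 = min(X_2, X_1) + 3  [with X_2=4, X_1=3]  = 6; X_4 = 3X_1 - X_3 + 4  [with X_1=3, X_3=6]  = 7; X_5 = |X_4 - X_3|  [with X_4=7, X_3=6]  = 1.
Change = 3 − 1 = 2.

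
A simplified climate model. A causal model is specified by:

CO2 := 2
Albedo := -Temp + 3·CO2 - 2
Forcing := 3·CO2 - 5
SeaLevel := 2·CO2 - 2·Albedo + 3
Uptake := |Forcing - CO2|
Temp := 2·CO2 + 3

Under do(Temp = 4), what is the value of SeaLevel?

do(Temp=4) replaces the equation Temp := 2·CO2 + 3 with the constant Temp = 4.
Albedo = -Temp + 3·CO2 - 2  [with Temp=4, CO2=2]  = 0
SeaLevel = 2·CO2 - 2·Albedo + 3  [with CO2=2, Albedo=0]  = 7

7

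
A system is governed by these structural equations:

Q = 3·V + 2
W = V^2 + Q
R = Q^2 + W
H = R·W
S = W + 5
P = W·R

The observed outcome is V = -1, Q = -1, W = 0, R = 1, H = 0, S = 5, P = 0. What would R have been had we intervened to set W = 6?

The intervention breaks the incoming arrows to W: W = V^2 + Q no longer applies, and W = 6.
Q = 3·V + 2  [with V=-1]  = -1
R = Q^2 + W  [with Q=-1, W=6]  = 7

7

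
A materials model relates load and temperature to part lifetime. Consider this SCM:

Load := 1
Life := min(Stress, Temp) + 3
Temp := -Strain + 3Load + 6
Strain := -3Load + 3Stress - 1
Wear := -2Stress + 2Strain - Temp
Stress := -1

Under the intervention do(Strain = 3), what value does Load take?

1

Under do(Strain=3), the mechanism Strain := -3Load + 3Stress - 1 is discarded; Strain is fixed at 3.
Load is not downstream of the intervention, so its value is determined by the original equations.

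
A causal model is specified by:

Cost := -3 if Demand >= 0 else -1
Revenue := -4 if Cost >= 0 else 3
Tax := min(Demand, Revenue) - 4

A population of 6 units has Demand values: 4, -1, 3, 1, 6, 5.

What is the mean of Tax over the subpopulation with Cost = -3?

E[Tax|Cost=-3] averages over only the 5 units with Cost=-3 (Demand = 4, 3, 1, 6, 5): Tax = -1, -1, -3, -1, -1, mean -1.4.

-1.4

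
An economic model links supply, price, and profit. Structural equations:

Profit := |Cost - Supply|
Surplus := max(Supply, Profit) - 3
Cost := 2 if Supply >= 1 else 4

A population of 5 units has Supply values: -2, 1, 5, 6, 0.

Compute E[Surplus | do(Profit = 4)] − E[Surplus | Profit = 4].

Under do(Profit=4), Profit's equation is replaced by Profit=4 for every unit. Per-unit Surplus: 1, 1, 2, 3, 1. Mean = 1.6.
Conditioning on Profit=4 selects the 2 unit(s) with Supply ∈ {6, 0}. Their Surplus values: 3, 1. Mean = 2.
Difference = 1.6 − 2 = -0.4.

-0.4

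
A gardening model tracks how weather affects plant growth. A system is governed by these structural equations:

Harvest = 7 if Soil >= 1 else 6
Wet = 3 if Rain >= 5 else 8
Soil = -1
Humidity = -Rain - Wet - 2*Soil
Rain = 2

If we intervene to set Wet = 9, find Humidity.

The intervention breaks the incoming arrows to Wet: Wet = 3 if Rain >= 5 else 8 no longer applies, and Wet = 9.
Humidity = -Rain - Wet - 2*Soil  [with Rain=2, Wet=9, Soil=-1]  = -9

-9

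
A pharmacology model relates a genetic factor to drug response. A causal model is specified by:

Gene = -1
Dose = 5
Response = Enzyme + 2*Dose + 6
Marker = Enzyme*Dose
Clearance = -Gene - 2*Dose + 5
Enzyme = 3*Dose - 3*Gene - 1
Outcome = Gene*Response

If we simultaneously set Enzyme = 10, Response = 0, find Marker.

The joint intervention fixes Enzyme = 10, Response = 0, removing each variable's own equation.
Marker = Enzyme*Dose  [with Enzyme=10, Dose=5]  = 50

50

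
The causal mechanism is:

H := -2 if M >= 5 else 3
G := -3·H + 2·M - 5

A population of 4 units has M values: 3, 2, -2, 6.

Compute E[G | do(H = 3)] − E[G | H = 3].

2.5

do(H=3) breaks H's dependence on M. With H=3 fixed, G across the units is -8, -10, -18, -2, mean -9.5.
E[G|H=3] averages over only the 3 units with H=3 (M = 3, 2, -2): G = -8, -10, -18, mean -12.
Difference = -9.5 − (-12) = 2.5.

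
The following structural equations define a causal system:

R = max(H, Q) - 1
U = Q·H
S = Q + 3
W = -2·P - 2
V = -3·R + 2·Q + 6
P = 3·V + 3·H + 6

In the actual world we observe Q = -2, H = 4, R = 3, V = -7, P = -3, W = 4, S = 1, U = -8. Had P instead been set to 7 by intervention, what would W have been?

The intervention breaks the incoming arrows to P: P = 3·V + 3·H + 6 no longer applies, and P = 7.
W = -2·P - 2  [with P=7]  = -16

-16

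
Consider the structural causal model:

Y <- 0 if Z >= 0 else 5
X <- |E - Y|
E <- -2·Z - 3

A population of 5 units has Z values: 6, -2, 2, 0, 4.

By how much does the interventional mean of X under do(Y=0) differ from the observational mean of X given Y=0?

-1.6

Every unit gets Y=0 under the intervention. X values become 15, 1, 7, 3, 11; E[X|do(Y=0)] = 7.4.
E[X|Y=0] averages over only the 4 units with Y=0 (Z = 6, 2, 0, 4): X = 15, 7, 3, 11, mean 9.
Difference = 7.4 − 9 = -1.6.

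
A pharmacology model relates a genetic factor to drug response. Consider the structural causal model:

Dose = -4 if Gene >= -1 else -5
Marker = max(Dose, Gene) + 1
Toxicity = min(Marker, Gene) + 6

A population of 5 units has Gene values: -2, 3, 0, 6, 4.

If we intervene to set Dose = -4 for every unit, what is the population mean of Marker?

Under do(Dose=-4), Dose's equation is replaced by Dose=-4 for every unit. Per-unit Marker: -1, 4, 1, 7, 5. Mean = 3.2.

3.2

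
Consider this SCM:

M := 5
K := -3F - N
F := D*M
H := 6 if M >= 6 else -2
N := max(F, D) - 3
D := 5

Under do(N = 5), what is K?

Under do(N=5), the mechanism N := max(F, D) - 3 is discarded; N is fixed at 5.
F = D*M  [with D=5, M=5]  = 25
K = -3F - N  [with F=25, N=5]  = -80

-80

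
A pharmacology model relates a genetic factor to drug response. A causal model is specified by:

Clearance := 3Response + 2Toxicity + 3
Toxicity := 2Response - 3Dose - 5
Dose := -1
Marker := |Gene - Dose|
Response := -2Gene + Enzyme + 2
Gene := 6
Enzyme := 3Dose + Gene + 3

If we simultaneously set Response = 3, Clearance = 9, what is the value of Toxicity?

4

Under do(Response = 3, Clearance = 9), each intervened variable's structural equation is replaced by its fixed value.
Toxicity = 2Response - 3Dose - 5  [with Response=3, Dose=-1]  = 4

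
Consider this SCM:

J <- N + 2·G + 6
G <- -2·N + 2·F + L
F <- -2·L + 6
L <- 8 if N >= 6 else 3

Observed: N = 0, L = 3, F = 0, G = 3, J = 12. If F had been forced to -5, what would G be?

-7

The intervention breaks the incoming arrows to F: F <- -2·L + 6 no longer applies, and F = -5.
L = 8 if N >= 6 else 3  [with N=0]  = 3
G = -2·N + 2·F + L  [with N=0, F=-5, L=3]  = -7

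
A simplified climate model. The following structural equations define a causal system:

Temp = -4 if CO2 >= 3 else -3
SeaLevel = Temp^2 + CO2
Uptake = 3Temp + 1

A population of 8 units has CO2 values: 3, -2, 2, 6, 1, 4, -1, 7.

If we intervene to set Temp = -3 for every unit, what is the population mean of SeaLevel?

Every unit gets Temp=-3 under the intervention. SeaLevel values become 12, 7, 11, 15, 10, 13, 8, 16; E[SeaLevel|do(Temp=-3)] = 11.5.

11.5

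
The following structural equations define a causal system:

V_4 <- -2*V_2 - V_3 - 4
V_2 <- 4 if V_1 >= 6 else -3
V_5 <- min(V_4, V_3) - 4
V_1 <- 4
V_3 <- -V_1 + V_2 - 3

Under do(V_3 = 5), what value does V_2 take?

-3

Under do(V_3=5), the mechanism V_3 <- -V_1 + V_2 - 3 is discarded; V_3 is fixed at 5.
Since V_2 is not a descendant of the intervened variable, it is unaffected.
V_2 = 4 if V_1 >= 6 else -3  [with V_1=4]  = -3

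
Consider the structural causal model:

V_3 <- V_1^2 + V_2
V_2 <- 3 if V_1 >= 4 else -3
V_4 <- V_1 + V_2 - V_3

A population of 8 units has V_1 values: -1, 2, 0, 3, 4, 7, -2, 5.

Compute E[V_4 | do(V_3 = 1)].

do(V_3=1) breaks V_3's dependence on V_1. With V_3=1 fixed, V_4 across the units is -5, -2, -4, -1, 6, 9, -6, 7, mean 0.5.

0.5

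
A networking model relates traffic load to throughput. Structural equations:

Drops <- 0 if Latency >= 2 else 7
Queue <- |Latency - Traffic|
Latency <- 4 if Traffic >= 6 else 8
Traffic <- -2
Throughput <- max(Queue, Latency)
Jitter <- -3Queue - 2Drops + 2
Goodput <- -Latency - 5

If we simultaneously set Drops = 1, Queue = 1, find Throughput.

8

The joint intervention fixes Drops = 1, Queue = 1, removing each variable's own equation.
Latency = 4 if Traffic >= 6 else 8  [with Traffic=-2]  = 8
Throughput = max(Queue, Latency)  [with Queue=1, Latency=8]  = 8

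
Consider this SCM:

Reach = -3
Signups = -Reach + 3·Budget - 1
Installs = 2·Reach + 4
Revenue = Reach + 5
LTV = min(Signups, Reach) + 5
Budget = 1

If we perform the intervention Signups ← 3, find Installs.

Under do(Signups=3), the mechanism Signups = -Reach + 3·Budget - 1 is discarded; Signups is fixed at 3.
Since Installs is not a descendant of the intervened variable, it is unaffected.
Installs = 2·Reach + 4  [with Reach=-3]  = -2

-2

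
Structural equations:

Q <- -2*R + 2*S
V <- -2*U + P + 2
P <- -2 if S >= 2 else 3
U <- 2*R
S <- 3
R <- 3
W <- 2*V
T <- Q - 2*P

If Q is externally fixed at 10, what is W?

The intervention breaks the incoming arrows to Q: Q <- -2*R + 2*S no longer applies, and Q = 10.
W is not downstream of the intervention, so its value is determined by the original equations.
P = -2 if S >= 2 else 3  [with S=3]  = -2
U = 2*R  [with R=3]  = 6
V = -2*U + P + 2  [with U=6, P=-2]  = -12
W = 2*V  [with V=-12]  = -24

-24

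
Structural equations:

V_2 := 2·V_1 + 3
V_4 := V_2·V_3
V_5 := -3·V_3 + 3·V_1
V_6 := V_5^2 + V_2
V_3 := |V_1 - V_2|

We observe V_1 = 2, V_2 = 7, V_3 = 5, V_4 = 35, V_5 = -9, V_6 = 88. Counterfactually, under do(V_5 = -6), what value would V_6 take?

43

The intervention breaks the incoming arrows to V_5: V_5 := -3·V_3 + 3·V_1 no longer applies, and V_5 = -6.
V_2 = 2·V_1 + 3  [with V_1=2]  = 7
V_6 = V_5^2 + V_2  [with V_5=-6, V_2=7]  = 43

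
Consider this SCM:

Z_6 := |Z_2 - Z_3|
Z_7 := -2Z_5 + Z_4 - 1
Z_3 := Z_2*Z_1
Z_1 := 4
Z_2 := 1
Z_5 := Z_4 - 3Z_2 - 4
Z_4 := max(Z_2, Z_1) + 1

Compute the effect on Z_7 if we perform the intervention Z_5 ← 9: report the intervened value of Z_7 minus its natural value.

-22

Under do(Z_5=9), the mechanism Z_5 := Z_4 - 3Z_2 - 4 is discarded; Z_5 is fixed at 9.
Z_4 = max(Z_2, Z_1) + 1  [with Z_2=1, Z_1=4]  = 5
Z_7 = -2Z_5 + Z_4 - 1  [with Z_5=9, Z_4=5]  = -14
Without intervention: Z_4 = max(Z_2, Z_1) + 1  [with Z_2=1, Z_1=4]  = 5; Z_5 = Z_4 - 3Z_2 - 4  [with Z_4=5, Z_2=1]  = -2; Z_7 = -2Z_5 + Z_4 - 1  [with Z_5=-2, Z_4=5]  = 8.
Change = -14 − 8 = -22.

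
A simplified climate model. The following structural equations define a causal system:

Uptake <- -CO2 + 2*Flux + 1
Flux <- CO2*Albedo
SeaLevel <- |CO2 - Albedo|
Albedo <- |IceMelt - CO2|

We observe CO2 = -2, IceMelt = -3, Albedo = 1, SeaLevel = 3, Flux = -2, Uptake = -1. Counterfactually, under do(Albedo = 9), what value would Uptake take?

-33

The intervention breaks the incoming arrows to Albedo: Albedo <- |IceMelt - CO2| no longer applies, and Albedo = 9.
Flux = CO2*Albedo  [with CO2=-2, Albedo=9]  = -18
Uptake = -CO2 + 2*Flux + 1  [with CO2=-2, Flux=-18]  = -33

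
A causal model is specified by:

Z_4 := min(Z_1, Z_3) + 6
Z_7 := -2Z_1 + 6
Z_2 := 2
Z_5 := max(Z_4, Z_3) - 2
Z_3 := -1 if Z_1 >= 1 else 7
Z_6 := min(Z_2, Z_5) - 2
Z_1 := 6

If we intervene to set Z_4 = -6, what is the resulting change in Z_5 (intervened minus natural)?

Intervening sets Z_4 = -6 and removes its equation (Z_4 := min(Z_1, Z_3) + 6).
Z_3 = -1 if Z_1 >= 1 else 7  [with Z_1=6]  = -1
Z_5 = max(Z_4, Z_3) - 2  [with Z_4=-6, Z_3=-1]  = -3
Without intervention: Z_3 = -1 if Z_1 >= 1 else 7  [with Z_1=6]  = -1; Z_4 = min(Z_1, Z_3) + 6  [with Z_1=6, Z_3=-1]  = 5; Z_5 = max(Z_4, Z_3) - 2  [with Z_4=5, Z_3=-1]  = 3.
Change = -3 − 3 = -6.

-6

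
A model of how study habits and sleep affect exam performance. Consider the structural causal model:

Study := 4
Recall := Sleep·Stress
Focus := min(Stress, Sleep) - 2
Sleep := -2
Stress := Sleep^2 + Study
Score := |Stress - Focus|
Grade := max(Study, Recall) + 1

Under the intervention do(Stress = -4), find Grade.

The intervention breaks the incoming arrows to Stress: Stress := Sleep^2 + Study no longer applies, and Stress = -4.
Recall = Sleep·Stress  [with Sleep=-2, Stress=-4]  = 8
Grade = max(Study, Recall) + 1  [with Study=4, Recall=8]  = 9

9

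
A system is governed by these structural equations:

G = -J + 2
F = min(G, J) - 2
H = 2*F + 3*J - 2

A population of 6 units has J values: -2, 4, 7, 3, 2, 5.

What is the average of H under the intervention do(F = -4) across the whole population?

-0.5

Under do(F=-4), F's equation is replaced by F=-4 for every unit. Per-unit H: -16, 2, 11, -1, -4, 5. Mean = -0.5.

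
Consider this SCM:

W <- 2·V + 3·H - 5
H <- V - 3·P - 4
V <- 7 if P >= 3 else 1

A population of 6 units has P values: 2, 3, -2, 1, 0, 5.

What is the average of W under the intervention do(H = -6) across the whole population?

do(H=-6) breaks H's dependence on P. With H=-6 fixed, W across the units is -21, -9, -21, -21, -21, -9, mean -17.

-17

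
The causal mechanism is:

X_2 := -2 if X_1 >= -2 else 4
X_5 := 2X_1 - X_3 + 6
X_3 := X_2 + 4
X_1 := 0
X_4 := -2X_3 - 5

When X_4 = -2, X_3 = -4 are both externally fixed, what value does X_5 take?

10

The joint intervention fixes X_4 = -2, X_3 = -4, removing each variable's own equation.
X_5 = 2X_1 - X_3 + 6  [with X_1=0, X_3=-4]  = 10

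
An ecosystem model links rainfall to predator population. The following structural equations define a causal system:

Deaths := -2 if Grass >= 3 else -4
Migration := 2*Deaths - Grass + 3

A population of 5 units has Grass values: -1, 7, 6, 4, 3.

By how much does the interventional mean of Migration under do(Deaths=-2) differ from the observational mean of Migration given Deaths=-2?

1.2

The intervention sets Deaths=-2 in all 5 units regardless of Grass. Recomputing Migration per unit gives 0, -8, -7, -5, -4; average -4.8.
E[Migration|Deaths=-2] averages over only the 4 units with Deaths=-2 (Grass = 7, 6, 4, 3): Migration = -8, -7, -5, -4, mean -6.
Difference = -4.8 − (-6) = 1.2.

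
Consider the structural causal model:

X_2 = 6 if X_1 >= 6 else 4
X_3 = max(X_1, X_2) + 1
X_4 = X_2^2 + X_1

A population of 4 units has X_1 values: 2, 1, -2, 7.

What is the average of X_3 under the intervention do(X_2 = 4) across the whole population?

The intervention sets X_2=4 in all 4 units regardless of X_1. Recomputing X_3 per unit gives 5, 5, 5, 8; average 5.75.

5.75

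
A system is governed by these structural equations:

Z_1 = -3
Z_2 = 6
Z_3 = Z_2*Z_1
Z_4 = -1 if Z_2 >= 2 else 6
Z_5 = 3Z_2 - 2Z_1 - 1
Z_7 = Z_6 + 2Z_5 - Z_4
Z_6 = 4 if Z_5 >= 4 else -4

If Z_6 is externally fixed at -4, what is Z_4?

do(Z_6=-4) replaces the equation Z_6 = 4 if Z_5 >= 4 else -4 with the constant Z_6 = -4.
No directed path runs from Z_6 to Z_4, so Z_4 keeps its natural value.
Z_4 = -1 if Z_2 >= 2 else 6  [with Z_2=6]  = -1

-1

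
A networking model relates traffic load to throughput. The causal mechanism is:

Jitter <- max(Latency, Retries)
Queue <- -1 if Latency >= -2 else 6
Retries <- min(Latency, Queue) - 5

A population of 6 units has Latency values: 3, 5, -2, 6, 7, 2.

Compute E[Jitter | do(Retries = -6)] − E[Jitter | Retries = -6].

do(Retries=-6) breaks Retries's dependence on Latency. With Retries=-6 fixed, Jitter across the units is 3, 5, -2, 6, 7, 2, mean 3.5.
Conditioning on Retries=-6 selects the 5 unit(s) with Latency ∈ {3, 5, 6, 7, 2}. Their Jitter values: 3, 5, 6, 7, 2. Mean = 4.6.
Difference = 3.5 − 4.6 = -1.1.

-1.1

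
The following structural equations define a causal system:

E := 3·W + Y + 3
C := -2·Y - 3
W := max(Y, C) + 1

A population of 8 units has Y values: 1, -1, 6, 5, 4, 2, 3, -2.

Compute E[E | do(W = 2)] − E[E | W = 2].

do(W=2) breaks W's dependence on Y. With W=2 fixed, E across the units is 10, 8, 15, 14, 13, 11, 12, 7, mean 11.25.
E[E|W=2] averages over only the 2 units with W=2 (Y = 1, -2): E = 10, 7, mean 8.5.
Difference = 11.25 − 8.5 = 2.75.

2.75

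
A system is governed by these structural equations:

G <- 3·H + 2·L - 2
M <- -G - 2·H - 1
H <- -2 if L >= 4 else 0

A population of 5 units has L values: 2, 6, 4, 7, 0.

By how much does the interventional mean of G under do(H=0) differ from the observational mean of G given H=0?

5.6

Under do(H=0), H's equation is replaced by H=0 for every unit. Per-unit G: 2, 10, 6, 12, -2. Mean = 5.6.
Conditioning on H=0 selects the 2 unit(s) with L ∈ {2, 0}. Their G values: 2, -2. Mean = 0.
Difference = 5.6 − 0 = 5.6.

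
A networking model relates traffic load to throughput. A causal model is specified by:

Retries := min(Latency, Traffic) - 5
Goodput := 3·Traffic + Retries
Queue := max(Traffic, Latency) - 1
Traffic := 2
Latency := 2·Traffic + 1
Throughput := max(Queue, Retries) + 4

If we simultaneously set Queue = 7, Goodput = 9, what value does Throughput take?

11

The joint intervention fixes Queue = 7, Goodput = 9, removing each variable's own equation.
Latency = 2·Traffic + 1  [with Traffic=2]  = 5
Retries = min(Latency, Traffic) - 5  [with Latency=5, Traffic=2]  = -3
Throughput = max(Queue, Retries) + 4  [with Queue=7, Retries=-3]  = 11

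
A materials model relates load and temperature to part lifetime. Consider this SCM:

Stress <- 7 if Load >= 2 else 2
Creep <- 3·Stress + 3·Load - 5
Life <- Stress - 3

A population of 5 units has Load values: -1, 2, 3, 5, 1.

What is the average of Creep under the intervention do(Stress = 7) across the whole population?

Under do(Stress=7), Stress's equation is replaced by Stress=7 for every unit. Per-unit Creep: 13, 22, 25, 31, 19. Mean = 22.

22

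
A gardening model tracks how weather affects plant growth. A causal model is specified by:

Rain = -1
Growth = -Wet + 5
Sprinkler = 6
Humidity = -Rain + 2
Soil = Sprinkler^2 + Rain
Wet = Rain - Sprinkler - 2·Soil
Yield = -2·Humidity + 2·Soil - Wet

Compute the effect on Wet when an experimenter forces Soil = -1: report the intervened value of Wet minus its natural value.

The intervention breaks the incoming arrows to Soil: Soil = Sprinkler^2 + Rain no longer applies, and Soil = -1.
Wet = Rain - Sprinkler - 2·Soil  [with Rain=-1, Sprinkler=6, Soil=-1]  = -5
Without intervention: Soil = Sprinkler^2 + Rain  [with Sprinkler=6, Rain=-1]  = 35; Wet = Rain - Sprinkler - 2·Soil  [with Rain=-1, Sprinkler=6, Soil=35]  = -77.
Change = -5 − (-77) = 72.

72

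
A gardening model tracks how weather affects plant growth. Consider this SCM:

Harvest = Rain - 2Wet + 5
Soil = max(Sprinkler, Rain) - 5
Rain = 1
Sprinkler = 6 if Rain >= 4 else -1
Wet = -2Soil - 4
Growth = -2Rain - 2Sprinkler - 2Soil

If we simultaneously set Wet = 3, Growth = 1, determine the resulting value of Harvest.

0

The joint intervention fixes Wet = 3, Growth = 1, removing each variable's own equation.
Harvest = Rain - 2Wet + 5  [with Rain=1, Wet=3]  = 0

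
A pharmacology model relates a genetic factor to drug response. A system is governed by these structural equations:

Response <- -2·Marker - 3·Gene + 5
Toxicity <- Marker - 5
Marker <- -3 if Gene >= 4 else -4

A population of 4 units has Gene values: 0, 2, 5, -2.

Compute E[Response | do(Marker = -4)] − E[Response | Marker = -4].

Every unit gets Marker=-4 under the intervention. Response values become 13, 7, -2, 19; E[Response|do(Marker=-4)] = 9.25.
Observing Marker=-4 restricts to units where Marker's equation naturally yields -4: Gene ∈ {0, 2, -2}. In that subpopulation Response = 13, 7, 19, mean 13.
Difference = 9.25 − 13 = -3.75.

-3.75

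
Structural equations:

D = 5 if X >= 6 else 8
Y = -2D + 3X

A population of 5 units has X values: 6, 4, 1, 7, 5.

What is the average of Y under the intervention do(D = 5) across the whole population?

Every unit gets D=5 under the intervention. Y values become 8, 2, -7, 11, 5; E[Y|do(D=5)] = 3.8.

3.8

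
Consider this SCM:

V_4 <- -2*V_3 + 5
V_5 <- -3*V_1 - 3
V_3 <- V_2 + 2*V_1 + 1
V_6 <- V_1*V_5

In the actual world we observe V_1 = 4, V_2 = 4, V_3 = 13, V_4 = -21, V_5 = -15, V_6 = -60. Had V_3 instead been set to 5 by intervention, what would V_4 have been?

The intervention breaks the incoming arrows to V_3: V_3 <- V_2 + 2*V_1 + 1 no longer applies, and V_3 = 5.
V_4 = -2*V_3 + 5  [with V_3=5]  = -5

-5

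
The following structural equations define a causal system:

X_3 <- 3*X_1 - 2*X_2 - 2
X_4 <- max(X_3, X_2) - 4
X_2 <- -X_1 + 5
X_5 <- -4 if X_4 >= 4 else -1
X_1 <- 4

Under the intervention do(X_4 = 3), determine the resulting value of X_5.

-1

Intervening sets X_4 = 3 and removes its equation (X_4 <- max(X_3, X_2) - 4).
X_5 = -4 if X_4 >= 4 else -1  [with X_4=3]  = -1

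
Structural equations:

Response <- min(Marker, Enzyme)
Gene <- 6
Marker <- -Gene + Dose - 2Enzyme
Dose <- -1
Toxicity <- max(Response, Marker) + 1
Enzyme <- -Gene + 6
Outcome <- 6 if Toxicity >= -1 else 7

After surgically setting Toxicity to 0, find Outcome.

6

Intervening sets Toxicity = 0 and removes its equation (Toxicity <- max(Response, Marker) + 1).
Outcome = 6 if Toxicity >= -1 else 7  [with Toxicity=0]  = 6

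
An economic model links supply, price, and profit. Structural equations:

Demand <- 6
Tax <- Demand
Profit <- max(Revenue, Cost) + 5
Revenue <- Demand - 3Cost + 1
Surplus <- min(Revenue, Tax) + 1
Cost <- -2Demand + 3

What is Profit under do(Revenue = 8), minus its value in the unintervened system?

do(Revenue=8) replaces the equation Revenue <- Demand - 3Cost + 1 with the constant Revenue = 8.
Cost = -2Demand + 3  [with Demand=6]  = -9
Profit = max(Revenue, Cost) + 5  [with Revenue=8, Cost=-9]  = 13
Without intervention: Cost = -2Demand + 3  [with Demand=6]  = -9; Revenue = Demand - 3Cost + 1  [with Demand=6, Cost=-9]  = 34; Profit = max(Revenue, Cost) + 5  [with Revenue=34, Cost=-9]  = 39.
Change = 13 − 39 = -26.

-26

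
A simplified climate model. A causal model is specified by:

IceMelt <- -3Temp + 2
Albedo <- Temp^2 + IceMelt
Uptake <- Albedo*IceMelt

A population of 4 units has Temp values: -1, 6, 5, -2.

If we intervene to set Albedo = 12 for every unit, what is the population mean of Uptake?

-48

do(Albedo=12) breaks Albedo's dependence on Temp. With Albedo=12 fixed, Uptake across the units is 60, -192, -156, 96, mean -48.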